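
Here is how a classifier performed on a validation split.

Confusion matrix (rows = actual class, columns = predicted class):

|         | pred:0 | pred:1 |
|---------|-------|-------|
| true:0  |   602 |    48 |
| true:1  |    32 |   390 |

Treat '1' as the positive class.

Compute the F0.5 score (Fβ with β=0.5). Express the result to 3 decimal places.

Fβ = (1+β²)·TP / ((1+β²)·TP + β²·FN + FP), with β²=1/4
= 1.25·390 / (1.25·390 + 0.25·32 + 48) = 0.897

0.897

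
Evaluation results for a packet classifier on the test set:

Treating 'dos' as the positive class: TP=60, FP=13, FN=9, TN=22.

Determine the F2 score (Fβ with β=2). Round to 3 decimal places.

0.860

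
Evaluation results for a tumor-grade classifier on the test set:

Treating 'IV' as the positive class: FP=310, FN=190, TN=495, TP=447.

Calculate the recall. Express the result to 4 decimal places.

Recall = TP/(TP+FN) = 447/(447+190) = 447/637 = 0.7017

0.7017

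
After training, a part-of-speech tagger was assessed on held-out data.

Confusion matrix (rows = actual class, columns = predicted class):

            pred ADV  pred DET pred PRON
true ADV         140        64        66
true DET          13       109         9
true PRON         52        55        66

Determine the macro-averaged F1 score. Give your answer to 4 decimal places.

0.5390

Per-class F1 score (2·TP/(2·TP+FP+FN)):
  ADV: TP=140, FP=13+52=65, FN=64+66=130 → 280/475 = 0.58947
  DET: TP=109, FP=64+55=119, FN=13+9=22 → 218/359 = 0.60724
  PRON: TP=66, FP=66+9=75, FN=52+55=107 → 132/314 = 0.42038
Macro-F1 score = mean = (0.58947 + 0.60724 + 0.42038) / 3 = 0.5390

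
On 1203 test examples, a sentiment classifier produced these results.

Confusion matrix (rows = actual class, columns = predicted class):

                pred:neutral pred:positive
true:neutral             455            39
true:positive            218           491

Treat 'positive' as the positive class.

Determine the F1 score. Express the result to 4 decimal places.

0.7926

Precision = TP/(TP+FP) = 491/530 = 0.9264
Recall = TP/(TP+FN) = 491/709 = 0.6925
F1 = 2·TP/(2·TP+FP+FN) = 982/1239 = 0.7926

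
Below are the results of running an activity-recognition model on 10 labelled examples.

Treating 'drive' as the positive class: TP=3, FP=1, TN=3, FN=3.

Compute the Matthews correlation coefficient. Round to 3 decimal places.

0.250

MCC = (TP·TN − FP·FN) / √((TP+FP)(TP+FN)(TN+FP)(TN+FN))
Numerator = 3·3 − 1·3 = 6
Denominator = √(4·6·4·6) = √576 = 24.0000
MCC = 6 / 24.0000 = 0.250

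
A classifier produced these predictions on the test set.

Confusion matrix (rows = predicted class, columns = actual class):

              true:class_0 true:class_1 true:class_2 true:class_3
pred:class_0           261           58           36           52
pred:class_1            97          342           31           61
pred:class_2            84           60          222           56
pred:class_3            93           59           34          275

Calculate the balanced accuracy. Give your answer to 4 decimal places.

0.6134

Balanced accuracy = mean of per-class recall.
  class_0: recall = 261/535 = 0.48785
  class_1: recall = 342/519 = 0.65896
  class_2: recall = 222/323 = 0.68731
  class_3: recall = 275/444 = 0.61937
Mean = (0.48785 + 0.65896 + 0.68731 + 0.61937) / 4 = 0.6134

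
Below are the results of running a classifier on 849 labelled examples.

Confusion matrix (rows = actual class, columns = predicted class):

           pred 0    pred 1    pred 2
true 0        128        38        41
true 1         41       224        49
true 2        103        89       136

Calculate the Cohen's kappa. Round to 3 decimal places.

0.362

Observed agreement pₒ = trace/N = 488/849 = 0.5748
Expected agreement pₑ = Σ (rowᵢ·colᵢ)/N² = (207·272 + 314·351 + 328·226)/849² = 0.3339
κ = (pₒ − pₑ)/(1 − pₑ) = (0.5748 − 0.3339)/(1 − 0.3339) = 0.362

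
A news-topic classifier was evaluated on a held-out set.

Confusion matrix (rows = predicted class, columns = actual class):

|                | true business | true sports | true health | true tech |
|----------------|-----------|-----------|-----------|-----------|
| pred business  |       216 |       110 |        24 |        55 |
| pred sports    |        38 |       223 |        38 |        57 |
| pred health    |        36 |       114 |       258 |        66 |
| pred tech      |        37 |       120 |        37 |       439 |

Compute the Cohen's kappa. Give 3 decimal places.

Observed agreement pₒ = trace/N = 1136/1868 = 0.6081
Expected agreement pₑ = Σ (rowᵢ·colᵢ)/N² = (327·405 + 567·356 + 357·474 + 617·633)/1868² = 0.2562
κ = (pₒ − pₑ)/(1 − pₑ) = (0.6081 − 0.2562)/(1 − 0.2562) = 0.473

0.473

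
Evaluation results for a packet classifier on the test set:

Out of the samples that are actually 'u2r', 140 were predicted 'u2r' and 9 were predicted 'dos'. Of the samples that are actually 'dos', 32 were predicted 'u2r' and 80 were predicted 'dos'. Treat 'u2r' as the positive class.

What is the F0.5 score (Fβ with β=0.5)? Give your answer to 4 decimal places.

0.8363

Fβ = (1+β²)·TP / ((1+β²)·TP + β²·FN + FP), with β²=1/4
= 1.25·140 / (1.25·140 + 0.25·9 + 32) = 0.8363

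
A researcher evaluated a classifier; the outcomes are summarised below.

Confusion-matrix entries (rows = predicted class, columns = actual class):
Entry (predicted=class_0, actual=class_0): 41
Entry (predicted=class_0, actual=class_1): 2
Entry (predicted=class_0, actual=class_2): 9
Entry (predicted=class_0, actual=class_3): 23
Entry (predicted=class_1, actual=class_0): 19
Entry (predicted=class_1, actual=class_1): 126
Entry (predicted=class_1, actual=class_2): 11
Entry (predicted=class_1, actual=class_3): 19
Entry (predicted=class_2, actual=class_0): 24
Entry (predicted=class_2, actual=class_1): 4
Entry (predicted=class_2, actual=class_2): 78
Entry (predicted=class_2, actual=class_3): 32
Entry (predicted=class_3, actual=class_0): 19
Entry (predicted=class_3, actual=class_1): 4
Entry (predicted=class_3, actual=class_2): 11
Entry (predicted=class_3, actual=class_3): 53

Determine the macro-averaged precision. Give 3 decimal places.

0.610

Per-class precision (TP/(TP+FP)):
  class_0: TP=41, FP=2+9+23=34 → 41/75 = 0.5467
  class_1: TP=126, FP=19+11+19=49 → 126/175 = 0.7200
  class_2: TP=78, FP=24+4+32=60 → 78/138 = 0.5652
  class_3: TP=53, FP=19+4+11=34 → 53/87 = 0.6092
Macro-precision = mean = (0.5467 + 0.7200 + 0.5652 + 0.6092) / 4 = 0.610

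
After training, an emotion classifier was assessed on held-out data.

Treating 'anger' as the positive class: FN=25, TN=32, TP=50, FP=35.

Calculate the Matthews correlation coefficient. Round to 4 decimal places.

MCC = (TP·TN − FP·FN) / √((TP+FP)(TP+FN)(TN+FP)(TN+FN))
Numerator = 50·32 − 35·25 = 725
Denominator = √(85·75·67·57) = √24346125 = 4934.1793
MCC = 725 / 4934.1793 = 0.1469

0.1469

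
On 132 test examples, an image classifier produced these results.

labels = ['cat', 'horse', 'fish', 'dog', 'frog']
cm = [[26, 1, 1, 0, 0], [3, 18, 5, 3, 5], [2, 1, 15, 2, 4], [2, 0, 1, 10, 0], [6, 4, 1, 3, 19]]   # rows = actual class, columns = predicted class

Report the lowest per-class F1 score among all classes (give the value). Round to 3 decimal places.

0.621

Per-class F1 score (2·TP/(2·TP+FP+FN)):
  cat: TP=26, FP=3+2+2+6=13, FN=1+1+0+0=2 → 52/67 = 0.7761
  horse: TP=18, FP=1+1+0+4=6, FN=3+5+3+5=16 → 36/58 = 0.6207
  fish: TP=15, FP=1+5+1+1=8, FN=2+1+2+4=9 → 30/47 = 0.6383
  dog: TP=10, FP=0+3+2+3=8, FN=2+0+1+0=3 → 20/31 = 0.6452
  frog: TP=19, FP=0+5+4+0=9, FN=6+4+1+3=14 → 38/61 = 0.6230
Lowest is class 'horse' with F1 score = 0.621.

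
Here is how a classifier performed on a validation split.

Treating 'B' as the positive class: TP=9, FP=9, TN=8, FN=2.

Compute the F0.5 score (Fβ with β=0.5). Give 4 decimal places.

0.5422

Fβ = (1+β²)·TP / ((1+β²)·TP + β²·FN + FP), with β²=1/4
= 1.25·9 / (1.25·9 + 0.25·2 + 9) = 0.5422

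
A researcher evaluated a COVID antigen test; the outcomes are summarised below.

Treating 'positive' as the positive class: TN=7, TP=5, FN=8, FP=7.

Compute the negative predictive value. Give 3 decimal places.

NPV = TN/(TN+FN) = 7/(7+8) = 0.467

0.467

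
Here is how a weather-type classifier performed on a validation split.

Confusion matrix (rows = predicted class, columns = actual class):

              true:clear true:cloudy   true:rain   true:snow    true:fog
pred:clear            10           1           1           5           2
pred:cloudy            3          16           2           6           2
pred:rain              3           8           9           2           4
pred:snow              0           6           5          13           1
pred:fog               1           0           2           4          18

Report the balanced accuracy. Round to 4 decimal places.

Balanced accuracy = mean of per-class recall.
  clear: recall = 10/17 = 0.58824
  cloudy: recall = 16/31 = 0.51613
  rain: recall = 9/19 = 0.47368
  snow: recall = 13/30 = 0.43333
  fog: recall = 18/27 = 0.66667
Mean = (0.58824 + 0.51613 + 0.47368 + 0.43333 + 0.66667) / 5 = 0.5356

0.5356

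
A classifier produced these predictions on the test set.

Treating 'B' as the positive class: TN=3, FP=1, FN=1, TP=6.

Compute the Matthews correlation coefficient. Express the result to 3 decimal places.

0.607

MCC = (TP·TN − FP·FN) / √((TP+FP)(TP+FN)(TN+FP)(TN+FN))
Numerator = 6·3 − 1·1 = 17
Denominator = √(7·7·4·4) = √784 = 28.0000
MCC = 17 / 28.0000 = 0.607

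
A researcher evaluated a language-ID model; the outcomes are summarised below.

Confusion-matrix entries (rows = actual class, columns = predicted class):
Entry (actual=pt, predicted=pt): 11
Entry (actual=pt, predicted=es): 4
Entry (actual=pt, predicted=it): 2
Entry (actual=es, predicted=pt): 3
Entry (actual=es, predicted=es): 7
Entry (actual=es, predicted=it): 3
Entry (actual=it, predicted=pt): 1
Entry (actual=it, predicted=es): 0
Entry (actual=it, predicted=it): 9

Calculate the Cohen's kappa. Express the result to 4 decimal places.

Observed agreement pₒ = trace/N = 27/40 = 0.67500
Expected agreement pₑ = Σ (rowᵢ·colᵢ)/N² = (17·15 + 13·11 + 10·14)/40² = 0.33625
κ = (pₒ − pₑ)/(1 − pₑ) = (0.67500 − 0.33625)/(1 − 0.33625) = 0.5104

0.5104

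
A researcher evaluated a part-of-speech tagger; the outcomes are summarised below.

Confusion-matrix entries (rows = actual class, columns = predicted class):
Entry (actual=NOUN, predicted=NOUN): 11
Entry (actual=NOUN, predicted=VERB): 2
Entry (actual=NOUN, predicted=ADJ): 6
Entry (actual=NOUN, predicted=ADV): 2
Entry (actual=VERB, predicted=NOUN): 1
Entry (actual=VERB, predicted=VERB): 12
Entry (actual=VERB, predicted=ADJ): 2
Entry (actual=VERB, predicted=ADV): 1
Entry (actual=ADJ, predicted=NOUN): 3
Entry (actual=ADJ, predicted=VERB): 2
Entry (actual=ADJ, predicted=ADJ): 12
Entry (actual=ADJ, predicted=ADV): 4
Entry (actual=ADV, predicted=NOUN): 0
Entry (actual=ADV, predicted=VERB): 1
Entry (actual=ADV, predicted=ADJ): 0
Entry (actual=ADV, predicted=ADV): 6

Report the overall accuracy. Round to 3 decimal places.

0.631

Accuracy = trace / total = (11+12+12+6=41) / 65 = 41/65 = 0.631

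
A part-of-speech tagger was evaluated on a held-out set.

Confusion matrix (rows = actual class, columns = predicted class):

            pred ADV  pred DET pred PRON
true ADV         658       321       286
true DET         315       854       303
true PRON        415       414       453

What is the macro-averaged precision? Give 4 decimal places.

Per-class precision (TP/(TP+FP)):
  ADV: TP=658, FP=315+415=730 → 658/1388 = 0.47406
  DET: TP=854, FP=321+414=735 → 854/1589 = 0.53744
  PRON: TP=453, FP=286+303=589 → 453/1042 = 0.43474
Macro-precision = mean = (0.47406 + 0.53744 + 0.43474) / 3 = 0.4821

0.4821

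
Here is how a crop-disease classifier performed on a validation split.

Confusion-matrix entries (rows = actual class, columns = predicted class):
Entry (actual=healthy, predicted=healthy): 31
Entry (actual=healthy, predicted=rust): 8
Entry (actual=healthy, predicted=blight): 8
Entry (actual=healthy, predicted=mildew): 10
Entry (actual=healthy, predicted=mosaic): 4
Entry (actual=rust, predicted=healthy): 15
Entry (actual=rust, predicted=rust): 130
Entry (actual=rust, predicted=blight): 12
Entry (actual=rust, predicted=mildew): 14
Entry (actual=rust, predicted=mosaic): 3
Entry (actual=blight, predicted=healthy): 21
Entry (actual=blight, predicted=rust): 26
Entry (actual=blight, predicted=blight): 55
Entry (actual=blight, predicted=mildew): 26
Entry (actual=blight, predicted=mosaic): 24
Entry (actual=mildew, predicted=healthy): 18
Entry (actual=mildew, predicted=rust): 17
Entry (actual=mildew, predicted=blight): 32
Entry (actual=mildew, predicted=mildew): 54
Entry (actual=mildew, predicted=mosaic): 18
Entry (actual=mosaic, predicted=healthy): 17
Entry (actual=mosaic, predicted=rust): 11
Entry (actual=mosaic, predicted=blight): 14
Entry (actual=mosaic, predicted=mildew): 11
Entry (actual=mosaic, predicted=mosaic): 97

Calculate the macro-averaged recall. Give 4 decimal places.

0.5305

Per-class recall (TP/(TP+FN)):
  healthy: TP=31, FN=8+8+10+4=30 → 31/61 = 0.50820
  rust: TP=130, FN=15+12+14+3=44 → 130/174 = 0.74713
  blight: TP=55, FN=21+26+26+24=97 → 55/152 = 0.36184
  mildew: TP=54, FN=18+17+32+18=85 → 54/139 = 0.38849
  mosaic: TP=97, FN=17+11+14+11=53 → 97/150 = 0.64667
Macro-recall = mean = (0.50820 + 0.74713 + 0.36184 + 0.38849 + 0.64667) / 5 = 0.5305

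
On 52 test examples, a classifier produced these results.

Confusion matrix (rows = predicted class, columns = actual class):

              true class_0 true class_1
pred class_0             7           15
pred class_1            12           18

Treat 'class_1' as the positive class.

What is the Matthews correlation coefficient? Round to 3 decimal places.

MCC = (TP·TN − FP·FN) / √((TP+FP)(TP+FN)(TN+FP)(TN+FN))
Numerator = 18·7 − 12·15 = -54
Denominator = √(30·33·19·22) = √413820 = 643.2884
MCC = -54 / 643.2884 = -0.084

-0.084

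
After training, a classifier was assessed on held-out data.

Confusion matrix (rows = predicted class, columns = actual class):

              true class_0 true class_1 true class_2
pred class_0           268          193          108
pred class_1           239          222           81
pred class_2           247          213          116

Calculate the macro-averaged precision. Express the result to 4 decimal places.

Per-class precision (TP/(TP+FP)):
  class_0: TP=268, FP=193+108=301 → 268/569 = 0.47100
  class_1: TP=222, FP=239+81=320 → 222/542 = 0.40959
  class_2: TP=116, FP=247+213=460 → 116/576 = 0.20139
Macro-precision = mean = (0.47100 + 0.40959 + 0.20139) / 3 = 0.3607

0.3607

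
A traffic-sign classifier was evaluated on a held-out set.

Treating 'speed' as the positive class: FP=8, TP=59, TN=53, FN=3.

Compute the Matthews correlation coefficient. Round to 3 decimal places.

MCC = (TP·TN − FP·FN) / √((TP+FP)(TP+FN)(TN+FP)(TN+FN))
Numerator = 59·53 − 8·3 = 3103
Denominator = √(67·62·61·56) = √14190064 = 3766.9701
MCC = 3103 / 3766.9701 = 0.824

0.824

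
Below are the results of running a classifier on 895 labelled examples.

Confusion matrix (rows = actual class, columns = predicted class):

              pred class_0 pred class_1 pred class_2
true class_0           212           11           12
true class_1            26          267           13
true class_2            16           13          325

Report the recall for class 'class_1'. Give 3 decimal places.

Treat 'class_1' as positive and all other classes as negative.
recall = TP/(TP+FN).
class_1: TP=267, FN=26+13=39 → 267/306 = 0.8725

0.873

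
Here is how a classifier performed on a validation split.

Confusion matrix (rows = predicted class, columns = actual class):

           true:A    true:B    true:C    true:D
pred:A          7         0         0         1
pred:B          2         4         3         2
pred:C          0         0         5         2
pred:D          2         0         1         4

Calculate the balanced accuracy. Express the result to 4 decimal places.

0.6591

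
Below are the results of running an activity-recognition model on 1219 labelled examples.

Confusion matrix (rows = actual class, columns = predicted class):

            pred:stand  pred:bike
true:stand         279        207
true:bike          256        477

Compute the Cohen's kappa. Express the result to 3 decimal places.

0.221

Observed agreement pₒ = trace/N = 756/1219 = 0.6202
Expected agreement pₑ = Σ (rowᵢ·colᵢ)/N² = (486·535 + 733·684)/1219² = 0.5124
κ = (pₒ − pₑ)/(1 − pₑ) = (0.6202 − 0.5124)/(1 − 0.5124) = 0.221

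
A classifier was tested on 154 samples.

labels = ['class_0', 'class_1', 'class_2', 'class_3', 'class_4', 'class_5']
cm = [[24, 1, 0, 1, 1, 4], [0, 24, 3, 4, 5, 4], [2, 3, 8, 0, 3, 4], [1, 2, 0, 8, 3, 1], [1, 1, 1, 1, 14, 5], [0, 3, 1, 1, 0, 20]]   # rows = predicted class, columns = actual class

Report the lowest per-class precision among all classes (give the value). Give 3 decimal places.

0.400

Per-class precision (TP/(TP+FP)):
  class_0: TP=24, FP=1+0+1+1+4=7 → 24/31 = 0.7742
  class_1: TP=24, FP=0+3+4+5+4=16 → 24/40 = 0.6000
  class_2: TP=8, FP=2+3+0+3+4=12 → 8/20 = 0.4000
  class_3: TP=8, FP=1+2+0+3+1=7 → 8/15 = 0.5333
  class_4: TP=14, FP=1+1+1+1+5=9 → 14/23 = 0.6087
  class_5: TP=20, FP=0+3+1+1+0=5 → 20/25 = 0.8000
Lowest is class 'class_2' with precision = 0.400.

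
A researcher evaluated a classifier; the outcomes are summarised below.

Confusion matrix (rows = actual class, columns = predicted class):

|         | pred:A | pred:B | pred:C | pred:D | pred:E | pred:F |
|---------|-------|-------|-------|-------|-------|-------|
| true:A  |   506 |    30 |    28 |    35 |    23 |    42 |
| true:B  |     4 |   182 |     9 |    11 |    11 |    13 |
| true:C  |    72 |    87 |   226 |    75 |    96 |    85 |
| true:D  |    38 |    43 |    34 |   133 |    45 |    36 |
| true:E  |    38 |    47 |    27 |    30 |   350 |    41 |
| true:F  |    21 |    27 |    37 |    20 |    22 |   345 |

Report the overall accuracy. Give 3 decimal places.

0.607

Accuracy = trace / total = (506+182+226+133+350+345=1742) / 2869 = 1742/2869 = 0.607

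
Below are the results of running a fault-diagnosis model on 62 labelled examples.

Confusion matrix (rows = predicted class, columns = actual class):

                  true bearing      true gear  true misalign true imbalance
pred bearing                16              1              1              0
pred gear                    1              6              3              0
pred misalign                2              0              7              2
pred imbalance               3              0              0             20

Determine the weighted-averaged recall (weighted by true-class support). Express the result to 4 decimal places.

Per-class recall (TP/(TP+FN)):
  bearing: TP=16, FN=1+2+3=6 → 16/22 = 0.72727
  gear: TP=6, FN=1+0+0=1 → 6/7 = 0.85714
  misalign: TP=7, FN=1+3+0=4 → 7/11 = 0.63636
  imbalance: TP=20, FN=0+0+2=2 → 20/22 = 0.90909
Weighted-recall = Σ (supportᵢ/N)·recallᵢ with N=62: (22/62)·0.72727 + (7/62)·0.85714 + (11/62)·0.63636 + (22/62)·0.90909 = 0.7903

0.7903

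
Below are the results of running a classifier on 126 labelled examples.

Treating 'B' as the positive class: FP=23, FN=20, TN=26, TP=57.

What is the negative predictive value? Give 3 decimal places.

NPV = TN/(TN+FN) = 26/(26+20) = 0.565

0.565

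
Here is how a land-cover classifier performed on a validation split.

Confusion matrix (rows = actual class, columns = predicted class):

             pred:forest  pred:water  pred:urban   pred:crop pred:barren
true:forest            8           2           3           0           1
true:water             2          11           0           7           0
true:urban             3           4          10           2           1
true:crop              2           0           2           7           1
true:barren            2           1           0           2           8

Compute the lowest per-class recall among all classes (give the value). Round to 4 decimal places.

Per-class recall (TP/(TP+FN)):
  forest: TP=8, FN=2+3+0+1=6 → 8/14 = 0.57143
  water: TP=11, FN=2+0+7+0=9 → 11/20 = 0.55000
  urban: TP=10, FN=3+4+2+1=10 → 10/20 = 0.50000
  crop: TP=7, FN=2+0+2+1=5 → 7/12 = 0.58333
  barren: TP=8, FN=2+1+0+2=5 → 8/13 = 0.61538
Lowest is class 'urban' with recall = 0.5000.

0.5000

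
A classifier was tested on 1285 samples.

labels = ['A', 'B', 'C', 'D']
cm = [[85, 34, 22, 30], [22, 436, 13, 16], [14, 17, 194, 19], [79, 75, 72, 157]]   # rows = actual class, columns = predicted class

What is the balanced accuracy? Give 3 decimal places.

0.649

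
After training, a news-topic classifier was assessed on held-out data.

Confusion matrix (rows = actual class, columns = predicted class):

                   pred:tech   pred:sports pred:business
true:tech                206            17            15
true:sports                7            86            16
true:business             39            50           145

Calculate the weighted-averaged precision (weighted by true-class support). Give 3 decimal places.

0.772

Per-class precision (TP/(TP+FP)):
  tech: TP=206, FP=7+39=46 → 206/252 = 0.8175
  sports: TP=86, FP=17+50=67 → 86/153 = 0.5621
  business: TP=145, FP=15+16=31 → 145/176 = 0.8239
Weighted-precision = Σ (supportᵢ/N)·precisionᵢ with N=581: (238/581)·0.8175 + (109/581)·0.5621 + (234/581)·0.8239 = 0.772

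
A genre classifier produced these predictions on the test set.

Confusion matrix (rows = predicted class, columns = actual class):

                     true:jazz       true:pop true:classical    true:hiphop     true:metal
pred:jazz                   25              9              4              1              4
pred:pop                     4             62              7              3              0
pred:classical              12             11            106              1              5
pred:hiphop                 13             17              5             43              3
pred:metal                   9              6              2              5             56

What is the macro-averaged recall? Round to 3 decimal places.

Per-class recall (TP/(TP+FN)):
  jazz: TP=25, FN=4+12+13+9=38 → 25/63 = 0.3968
  pop: TP=62, FN=9+11+17+6=43 → 62/105 = 0.5905
  classical: TP=106, FN=4+7+5+2=18 → 106/124 = 0.8548
  hiphop: TP=43, FN=1+3+1+5=10 → 43/53 = 0.8113
  metal: TP=56, FN=4+0+5+3=12 → 56/68 = 0.8235
Macro-recall = mean = (0.3968 + 0.5905 + 0.8548 + 0.8113 + 0.8235) / 5 = 0.695

0.695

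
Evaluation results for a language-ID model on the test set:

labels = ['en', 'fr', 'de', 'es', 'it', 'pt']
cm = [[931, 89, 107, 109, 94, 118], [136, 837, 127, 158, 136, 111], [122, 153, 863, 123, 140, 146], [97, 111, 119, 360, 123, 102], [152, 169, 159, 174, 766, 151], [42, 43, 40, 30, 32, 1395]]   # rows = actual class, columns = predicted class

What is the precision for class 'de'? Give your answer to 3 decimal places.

precision = TP/(TP+FP).
de: TP=863, FP=107+127+119+159+40=552 → 863/1415 = 0.6099

0.610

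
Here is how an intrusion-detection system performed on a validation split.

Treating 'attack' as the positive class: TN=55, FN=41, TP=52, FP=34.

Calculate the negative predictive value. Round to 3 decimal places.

0.573

NPV = TN/(TN+FN) = 55/(55+41) = 0.573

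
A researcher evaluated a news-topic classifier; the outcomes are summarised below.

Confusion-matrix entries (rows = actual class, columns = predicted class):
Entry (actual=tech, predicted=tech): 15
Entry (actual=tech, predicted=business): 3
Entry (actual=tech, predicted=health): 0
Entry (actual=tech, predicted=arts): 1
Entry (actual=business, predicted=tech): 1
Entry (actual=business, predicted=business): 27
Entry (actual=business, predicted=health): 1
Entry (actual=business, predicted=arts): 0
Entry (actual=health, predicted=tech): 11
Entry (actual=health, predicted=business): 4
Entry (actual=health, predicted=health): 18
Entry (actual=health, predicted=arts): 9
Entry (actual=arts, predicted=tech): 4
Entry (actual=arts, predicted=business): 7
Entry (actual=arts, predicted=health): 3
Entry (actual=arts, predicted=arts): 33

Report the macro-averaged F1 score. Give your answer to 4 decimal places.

Per-class F1 score (2·TP/(2·TP+FP+FN)):
  tech: TP=15, FP=1+11+4=16, FN=3+0+1=4 → 30/50 = 0.60000
  business: TP=27, FP=3+4+7=14, FN=1+1+0=2 → 54/70 = 0.77143
  health: TP=18, FP=0+1+3=4, FN=11+4+9=24 → 36/64 = 0.56250
  arts: TP=33, FP=1+0+9=10, FN=4+7+3=14 → 66/90 = 0.73333
Macro-F1 score = mean = (0.60000 + 0.77143 + 0.56250 + 0.73333) / 4 = 0.6668

0.6668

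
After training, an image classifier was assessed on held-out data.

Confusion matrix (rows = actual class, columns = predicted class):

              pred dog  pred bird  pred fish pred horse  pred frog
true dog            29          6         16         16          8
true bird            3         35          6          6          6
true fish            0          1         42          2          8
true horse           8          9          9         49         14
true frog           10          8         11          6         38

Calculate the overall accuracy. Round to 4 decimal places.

0.5578

Accuracy = trace / total = (29+35+42+49+38=193) / 346 = 193/346 = 0.5578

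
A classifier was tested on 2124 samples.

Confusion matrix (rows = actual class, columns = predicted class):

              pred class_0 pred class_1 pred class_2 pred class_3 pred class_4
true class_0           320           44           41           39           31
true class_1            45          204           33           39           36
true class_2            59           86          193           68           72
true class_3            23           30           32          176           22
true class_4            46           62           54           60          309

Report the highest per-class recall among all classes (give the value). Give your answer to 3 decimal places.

0.674

Per-class recall (TP/(TP+FN)):
  class_0: TP=320, FN=44+41+39+31=155 → 320/475 = 0.6737
  class_1: TP=204, FN=45+33+39+36=153 → 204/357 = 0.5714
  class_2: TP=193, FN=59+86+68+72=285 → 193/478 = 0.4038
  class_3: TP=176, FN=23+30+32+22=107 → 176/283 = 0.6219
  class_4: TP=309, FN=46+62+54+60=222 → 309/531 = 0.5819
Highest is class 'class_0' with recall = 0.674.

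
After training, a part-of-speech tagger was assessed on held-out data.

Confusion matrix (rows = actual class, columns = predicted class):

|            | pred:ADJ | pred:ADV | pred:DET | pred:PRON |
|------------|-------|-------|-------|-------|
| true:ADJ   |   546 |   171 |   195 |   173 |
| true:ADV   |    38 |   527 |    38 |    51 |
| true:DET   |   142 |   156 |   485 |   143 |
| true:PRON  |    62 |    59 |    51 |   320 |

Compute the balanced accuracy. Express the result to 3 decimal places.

0.621

Balanced accuracy = mean of per-class recall.
  ADJ: recall = 546/1085 = 0.5032
  ADV: recall = 527/654 = 0.8058
  DET: recall = 485/926 = 0.5238
  PRON: recall = 320/492 = 0.6504
Mean = (0.5032 + 0.8058 + 0.5238 + 0.6504) / 4 = 0.621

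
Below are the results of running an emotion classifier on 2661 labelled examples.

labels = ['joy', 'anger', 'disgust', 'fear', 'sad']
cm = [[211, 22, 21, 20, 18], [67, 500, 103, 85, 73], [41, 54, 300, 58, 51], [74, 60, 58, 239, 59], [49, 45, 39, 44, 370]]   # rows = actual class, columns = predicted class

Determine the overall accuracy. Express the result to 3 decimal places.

0.609

Accuracy = trace / total = (211+500+300+239+370=1620) / 2661 = 1620/2661 = 0.609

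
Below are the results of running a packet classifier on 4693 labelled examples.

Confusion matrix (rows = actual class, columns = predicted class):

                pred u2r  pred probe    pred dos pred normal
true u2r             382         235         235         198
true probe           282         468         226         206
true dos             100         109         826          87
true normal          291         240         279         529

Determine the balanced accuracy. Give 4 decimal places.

Balanced accuracy = mean of per-class recall.
  u2r: recall = 382/1050 = 0.36381
  probe: recall = 468/1182 = 0.39594
  dos: recall = 826/1122 = 0.73619
  normal: recall = 529/1339 = 0.39507
Mean = (0.36381 + 0.39594 + 0.73619 + 0.39507) / 4 = 0.4728

0.4728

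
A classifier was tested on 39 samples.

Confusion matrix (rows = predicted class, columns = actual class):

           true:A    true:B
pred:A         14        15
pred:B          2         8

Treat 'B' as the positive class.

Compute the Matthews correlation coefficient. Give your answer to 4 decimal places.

0.2510

MCC = (TP·TN − FP·FN) / √((TP+FP)(TP+FN)(TN+FP)(TN+FN))
Numerator = 8·14 − 2·15 = 82
Denominator = √(10·23·16·29) = √106720 = 326.6803
MCC = 82 / 326.6803 = 0.2510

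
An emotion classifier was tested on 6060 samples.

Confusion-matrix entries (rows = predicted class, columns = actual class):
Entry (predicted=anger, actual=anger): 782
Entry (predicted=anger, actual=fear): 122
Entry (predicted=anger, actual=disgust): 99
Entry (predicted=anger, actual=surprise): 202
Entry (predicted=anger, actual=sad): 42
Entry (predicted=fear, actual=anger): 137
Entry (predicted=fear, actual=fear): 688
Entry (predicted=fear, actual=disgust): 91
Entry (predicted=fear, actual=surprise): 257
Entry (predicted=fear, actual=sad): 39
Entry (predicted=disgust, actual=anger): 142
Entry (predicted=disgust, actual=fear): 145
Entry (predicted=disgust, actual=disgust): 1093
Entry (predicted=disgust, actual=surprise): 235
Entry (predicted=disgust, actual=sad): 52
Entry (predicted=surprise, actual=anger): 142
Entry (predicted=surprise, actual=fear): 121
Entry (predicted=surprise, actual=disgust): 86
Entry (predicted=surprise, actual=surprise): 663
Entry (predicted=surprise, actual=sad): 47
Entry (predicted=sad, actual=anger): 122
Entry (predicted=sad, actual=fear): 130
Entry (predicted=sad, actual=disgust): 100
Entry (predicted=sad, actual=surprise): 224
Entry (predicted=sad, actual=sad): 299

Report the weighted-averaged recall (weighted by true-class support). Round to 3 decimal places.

0.582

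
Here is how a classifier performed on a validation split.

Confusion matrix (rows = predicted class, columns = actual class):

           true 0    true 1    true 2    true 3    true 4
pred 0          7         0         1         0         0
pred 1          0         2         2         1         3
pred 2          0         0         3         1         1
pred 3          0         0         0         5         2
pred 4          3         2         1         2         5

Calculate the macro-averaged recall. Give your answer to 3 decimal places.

0.528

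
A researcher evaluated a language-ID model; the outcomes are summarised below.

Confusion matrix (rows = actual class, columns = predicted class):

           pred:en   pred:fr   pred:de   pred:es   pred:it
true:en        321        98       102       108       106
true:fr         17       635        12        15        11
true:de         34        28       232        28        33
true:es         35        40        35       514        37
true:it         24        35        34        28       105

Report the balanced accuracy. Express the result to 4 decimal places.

Balanced accuracy = mean of per-class recall.
  en: recall = 321/735 = 0.43673
  fr: recall = 635/690 = 0.92029
  de: recall = 232/355 = 0.65352
  es: recall = 514/661 = 0.77761
  it: recall = 105/226 = 0.46460
Mean = (0.43673 + 0.92029 + 0.65352 + 0.77761 + 0.46460) / 5 = 0.6506

0.6506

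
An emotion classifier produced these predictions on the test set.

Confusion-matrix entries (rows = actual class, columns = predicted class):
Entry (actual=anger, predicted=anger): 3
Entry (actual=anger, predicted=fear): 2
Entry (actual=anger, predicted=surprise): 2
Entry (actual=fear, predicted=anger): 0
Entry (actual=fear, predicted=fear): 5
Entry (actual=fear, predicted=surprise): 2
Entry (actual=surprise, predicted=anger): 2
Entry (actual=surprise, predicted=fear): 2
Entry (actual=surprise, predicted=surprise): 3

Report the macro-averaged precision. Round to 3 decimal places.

Per-class precision (TP/(TP+FP)):
  anger: TP=3, FP=0+2=2 → 3/5 = 0.6000
  fear: TP=5, FP=2+2=4 → 5/9 = 0.5556
  surprise: TP=3, FP=2+2=4 → 3/7 = 0.4286
Macro-precision = mean = (0.6000 + 0.5556 + 0.4286) / 3 = 0.528

0.528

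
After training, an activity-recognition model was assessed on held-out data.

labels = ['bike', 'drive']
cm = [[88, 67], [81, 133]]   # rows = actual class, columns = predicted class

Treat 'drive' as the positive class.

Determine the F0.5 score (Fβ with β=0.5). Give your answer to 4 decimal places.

0.6558

Fβ = (1+β²)·TP / ((1+β²)·TP + β²·FN + FP), with β²=1/4
= 1.25·133 / (1.25·133 + 0.25·81 + 67) = 0.6558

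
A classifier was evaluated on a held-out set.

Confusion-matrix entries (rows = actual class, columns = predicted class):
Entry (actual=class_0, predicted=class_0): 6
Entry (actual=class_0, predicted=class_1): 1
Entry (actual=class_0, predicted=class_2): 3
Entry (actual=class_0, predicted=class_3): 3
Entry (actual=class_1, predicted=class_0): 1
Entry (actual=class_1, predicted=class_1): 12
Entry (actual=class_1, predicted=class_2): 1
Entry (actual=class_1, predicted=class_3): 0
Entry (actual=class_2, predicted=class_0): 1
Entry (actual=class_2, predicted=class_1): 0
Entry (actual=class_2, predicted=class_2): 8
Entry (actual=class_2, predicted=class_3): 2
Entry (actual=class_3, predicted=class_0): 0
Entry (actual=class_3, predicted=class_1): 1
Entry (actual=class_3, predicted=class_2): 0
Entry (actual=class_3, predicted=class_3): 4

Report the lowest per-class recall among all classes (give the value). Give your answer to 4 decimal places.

Per-class recall (TP/(TP+FN)):
  class_0: TP=6, FN=1+3+3=7 → 6/13 = 0.46154
  class_1: TP=12, FN=1+1+0=2 → 12/14 = 0.85714
  class_2: TP=8, FN=1+0+2=3 → 8/11 = 0.72727
  class_3: TP=4, FN=0+1+0=1 → 4/5 = 0.80000
Lowest is class 'class_0' with recall = 0.4615.

0.4615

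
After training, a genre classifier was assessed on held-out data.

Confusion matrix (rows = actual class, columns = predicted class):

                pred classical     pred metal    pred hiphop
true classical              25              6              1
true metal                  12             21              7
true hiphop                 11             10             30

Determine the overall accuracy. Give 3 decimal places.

Accuracy = trace / total = (25+21+30=76) / 123 = 76/123 = 0.618

0.618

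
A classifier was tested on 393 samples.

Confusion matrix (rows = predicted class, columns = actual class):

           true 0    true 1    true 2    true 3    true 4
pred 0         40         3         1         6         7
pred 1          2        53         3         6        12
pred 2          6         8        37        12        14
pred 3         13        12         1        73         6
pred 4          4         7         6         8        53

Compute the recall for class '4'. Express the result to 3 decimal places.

recall = TP/(TP+FN).
4: TP=53, FN=7+12+14+6=39 → 53/92 = 0.5761

0.576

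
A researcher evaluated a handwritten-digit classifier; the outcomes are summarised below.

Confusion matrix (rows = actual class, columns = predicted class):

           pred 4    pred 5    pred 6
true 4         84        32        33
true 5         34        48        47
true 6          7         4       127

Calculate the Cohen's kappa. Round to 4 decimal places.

Observed agreement pₒ = trace/N = 259/416 = 0.62260
Expected agreement pₑ = Σ (rowᵢ·colᵢ)/N² = (149·125 + 129·84 + 138·207)/416² = 0.33531
κ = (pₒ − pₑ)/(1 − pₑ) = (0.62260 − 0.33531)/(1 − 0.33531) = 0.4322

0.4322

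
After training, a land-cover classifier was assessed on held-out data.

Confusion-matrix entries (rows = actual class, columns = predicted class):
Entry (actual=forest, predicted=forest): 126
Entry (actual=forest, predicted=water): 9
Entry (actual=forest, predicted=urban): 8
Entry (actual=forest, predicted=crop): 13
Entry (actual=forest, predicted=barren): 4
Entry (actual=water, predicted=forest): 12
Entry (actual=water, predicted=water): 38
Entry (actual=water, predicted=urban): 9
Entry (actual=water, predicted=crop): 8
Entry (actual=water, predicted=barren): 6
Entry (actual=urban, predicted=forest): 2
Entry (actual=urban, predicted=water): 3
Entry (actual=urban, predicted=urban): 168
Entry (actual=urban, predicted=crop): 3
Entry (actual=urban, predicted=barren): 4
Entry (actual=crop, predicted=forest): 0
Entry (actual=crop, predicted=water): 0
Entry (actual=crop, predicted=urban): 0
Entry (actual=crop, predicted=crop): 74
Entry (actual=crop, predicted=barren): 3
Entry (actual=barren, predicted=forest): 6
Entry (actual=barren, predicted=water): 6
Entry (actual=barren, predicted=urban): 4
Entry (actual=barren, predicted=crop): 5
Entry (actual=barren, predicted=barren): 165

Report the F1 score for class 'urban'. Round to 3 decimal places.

0.911

Take TP from the diagonal, FP from the rest of the 'urban' prediction marginal, FN from the rest of the 'urban' actual marginal.
F1 score = 2·TP/(2·TP+FP+FN).
urban: TP=168, FP=8+9+0+4=21, FN=2+3+3+4=12 → 336/369 = 0.9106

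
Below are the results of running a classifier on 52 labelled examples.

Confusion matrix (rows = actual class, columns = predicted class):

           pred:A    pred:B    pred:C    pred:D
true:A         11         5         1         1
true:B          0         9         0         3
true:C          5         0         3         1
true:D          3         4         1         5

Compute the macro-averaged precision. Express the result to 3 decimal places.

Per-class precision (TP/(TP+FP)):
  A: TP=11, FP=0+5+3=8 → 11/19 = 0.5789
  B: TP=9, FP=5+0+4=9 → 9/18 = 0.5000
  C: TP=3, FP=1+0+1=2 → 3/5 = 0.6000
  D: TP=5, FP=1+3+1=5 → 5/10 = 0.5000
Macro-precision = mean = (0.5789 + 0.5000 + 0.6000 + 0.5000) / 4 = 0.545

0.545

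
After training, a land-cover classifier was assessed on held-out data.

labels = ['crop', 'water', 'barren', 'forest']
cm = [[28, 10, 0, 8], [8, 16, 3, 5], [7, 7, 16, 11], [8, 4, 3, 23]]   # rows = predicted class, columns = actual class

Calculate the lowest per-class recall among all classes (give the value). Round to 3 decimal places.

0.432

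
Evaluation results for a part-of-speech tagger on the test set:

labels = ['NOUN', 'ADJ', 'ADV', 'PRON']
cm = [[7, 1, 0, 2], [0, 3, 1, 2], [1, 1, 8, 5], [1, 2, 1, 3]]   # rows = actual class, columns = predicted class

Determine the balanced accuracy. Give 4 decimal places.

0.5405

Balanced accuracy = mean of per-class recall.
  NOUN: recall = 7/10 = 0.70000
  ADJ: recall = 3/6 = 0.50000
  ADV: recall = 8/15 = 0.53333
  PRON: recall = 3/7 = 0.42857
Mean = (0.70000 + 0.50000 + 0.53333 + 0.42857) / 4 = 0.5405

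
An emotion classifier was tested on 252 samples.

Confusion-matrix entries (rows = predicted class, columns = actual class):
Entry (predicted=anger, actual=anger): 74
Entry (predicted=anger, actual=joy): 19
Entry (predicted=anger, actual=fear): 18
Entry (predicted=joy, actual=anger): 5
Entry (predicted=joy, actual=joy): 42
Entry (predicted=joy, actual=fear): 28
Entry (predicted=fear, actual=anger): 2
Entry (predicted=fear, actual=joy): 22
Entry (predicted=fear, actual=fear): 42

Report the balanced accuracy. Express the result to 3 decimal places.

Balanced accuracy = mean of per-class recall.
  anger: recall = 74/81 = 0.9136
  joy: recall = 42/83 = 0.5060
  fear: recall = 42/88 = 0.4773
Mean = (0.9136 + 0.5060 + 0.4773) / 3 = 0.632

0.632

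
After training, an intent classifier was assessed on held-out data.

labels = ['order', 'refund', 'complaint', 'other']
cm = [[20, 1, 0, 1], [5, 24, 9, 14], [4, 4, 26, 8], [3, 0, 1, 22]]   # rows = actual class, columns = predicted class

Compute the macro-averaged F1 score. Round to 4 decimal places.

0.6549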